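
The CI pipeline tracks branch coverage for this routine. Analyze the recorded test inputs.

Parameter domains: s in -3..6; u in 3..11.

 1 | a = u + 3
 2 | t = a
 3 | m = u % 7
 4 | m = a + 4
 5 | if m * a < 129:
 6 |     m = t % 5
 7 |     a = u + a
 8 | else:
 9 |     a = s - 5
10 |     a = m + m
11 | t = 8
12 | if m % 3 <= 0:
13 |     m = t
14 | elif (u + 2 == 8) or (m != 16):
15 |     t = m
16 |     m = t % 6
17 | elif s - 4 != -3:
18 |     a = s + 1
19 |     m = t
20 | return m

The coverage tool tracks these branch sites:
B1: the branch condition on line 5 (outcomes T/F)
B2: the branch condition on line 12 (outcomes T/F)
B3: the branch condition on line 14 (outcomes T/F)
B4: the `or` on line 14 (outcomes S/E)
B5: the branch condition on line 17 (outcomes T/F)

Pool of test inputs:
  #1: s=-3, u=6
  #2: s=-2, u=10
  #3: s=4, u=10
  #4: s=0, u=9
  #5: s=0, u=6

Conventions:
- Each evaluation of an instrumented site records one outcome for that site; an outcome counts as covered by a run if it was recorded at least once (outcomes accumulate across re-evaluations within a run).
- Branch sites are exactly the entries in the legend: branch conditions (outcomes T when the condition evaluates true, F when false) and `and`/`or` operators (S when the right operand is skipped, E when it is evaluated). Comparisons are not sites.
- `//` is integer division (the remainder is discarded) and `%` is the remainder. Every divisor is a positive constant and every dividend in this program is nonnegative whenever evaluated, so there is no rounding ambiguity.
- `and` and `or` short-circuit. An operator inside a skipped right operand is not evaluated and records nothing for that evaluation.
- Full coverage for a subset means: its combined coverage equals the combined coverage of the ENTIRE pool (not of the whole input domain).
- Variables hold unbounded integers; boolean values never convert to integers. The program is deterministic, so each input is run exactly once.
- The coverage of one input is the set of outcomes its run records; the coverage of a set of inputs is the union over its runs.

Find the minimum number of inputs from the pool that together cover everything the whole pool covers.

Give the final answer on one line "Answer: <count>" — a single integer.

input #1, s=-3, u=6: events B1->T, B2->F, B4->S, B3->T; outcomes B1=T, B2=F, B3=T, B4=S
input #2, s=-2, u=10: events B1->F, B2->F, B4->E, B3->T; outcomes B1=F, B2=F, B3=T, B4=E
input #3, s=4, u=10: events B1->F, B2->F, B4->E, B3->T; outcomes B1=F, B2=F, B3=T, B4=E
input #4, s=0, u=9: events B1->F, B2->F, B4->E, B3->F, B5->T; outcomes B1=F, B2=F, B3=F, B4=E, B5=T
input #5, s=0, u=6: events B1->T, B2->F, B4->S, B3->T; outcomes B1=T, B2=F, B3=T, B4=S
union over all inputs: B1=T, B1=F, B2=F, B3=T, B3=F, B4=S, B4=E, B5=T (8 outcomes)
no size-1 subset reaches all 8 outcomes (best union: 5/8)
the canonical winner is {1, 4}: size 2, full 8-outcome coverage, earliest index list among size-2 covers

Answer: 2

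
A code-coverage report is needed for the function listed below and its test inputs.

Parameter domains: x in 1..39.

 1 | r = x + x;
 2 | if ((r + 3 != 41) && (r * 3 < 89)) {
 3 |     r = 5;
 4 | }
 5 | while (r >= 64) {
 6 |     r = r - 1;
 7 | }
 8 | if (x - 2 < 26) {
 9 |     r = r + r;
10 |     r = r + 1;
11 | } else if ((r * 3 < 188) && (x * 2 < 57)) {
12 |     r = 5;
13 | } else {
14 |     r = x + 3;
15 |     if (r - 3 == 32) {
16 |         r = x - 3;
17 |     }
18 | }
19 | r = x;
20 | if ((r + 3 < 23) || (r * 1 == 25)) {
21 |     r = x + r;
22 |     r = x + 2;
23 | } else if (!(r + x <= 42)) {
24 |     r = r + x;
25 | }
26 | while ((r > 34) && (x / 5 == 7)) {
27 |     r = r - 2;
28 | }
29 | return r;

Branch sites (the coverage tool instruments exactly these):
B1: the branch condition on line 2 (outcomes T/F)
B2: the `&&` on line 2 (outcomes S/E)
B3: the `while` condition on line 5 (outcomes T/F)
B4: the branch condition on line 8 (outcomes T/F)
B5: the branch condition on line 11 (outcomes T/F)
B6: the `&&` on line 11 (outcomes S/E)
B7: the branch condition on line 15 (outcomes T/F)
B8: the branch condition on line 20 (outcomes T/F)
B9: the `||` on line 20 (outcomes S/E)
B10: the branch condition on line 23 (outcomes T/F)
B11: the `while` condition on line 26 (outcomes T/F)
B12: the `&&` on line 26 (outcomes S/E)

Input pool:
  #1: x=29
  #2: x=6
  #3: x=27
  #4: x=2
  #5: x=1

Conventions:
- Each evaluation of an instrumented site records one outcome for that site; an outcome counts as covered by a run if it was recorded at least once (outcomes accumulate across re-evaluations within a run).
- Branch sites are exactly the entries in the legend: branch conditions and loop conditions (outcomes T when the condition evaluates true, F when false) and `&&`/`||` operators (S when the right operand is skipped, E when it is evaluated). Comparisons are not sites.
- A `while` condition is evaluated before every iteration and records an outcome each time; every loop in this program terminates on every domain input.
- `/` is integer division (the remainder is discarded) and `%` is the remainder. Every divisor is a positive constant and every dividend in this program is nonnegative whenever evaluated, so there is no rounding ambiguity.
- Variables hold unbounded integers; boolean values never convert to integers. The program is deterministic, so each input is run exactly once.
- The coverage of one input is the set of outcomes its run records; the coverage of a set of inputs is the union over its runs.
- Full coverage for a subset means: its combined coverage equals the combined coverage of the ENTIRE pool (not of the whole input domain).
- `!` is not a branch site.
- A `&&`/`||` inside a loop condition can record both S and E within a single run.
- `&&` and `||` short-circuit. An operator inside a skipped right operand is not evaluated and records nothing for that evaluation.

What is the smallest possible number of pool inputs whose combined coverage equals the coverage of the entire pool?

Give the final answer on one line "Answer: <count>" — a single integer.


run #1 (x=29) records B1=F, B2=E, B3=F, B4=F, B5=F, B6=E, B7=F, B8=F, B9=E, B10=T, B11=F, B12=E
run #2 (x=6) records B1=T, B2=E, B3=F, B4=T, B8=T, B9=S, B11=F, B12=S
run #3 (x=27) records B1=F, B2=E, B3=F, B4=T, B8=F, B9=E, B10=T, B11=F, B12=E
run #4 (x=2) records B1=T, B2=E, B3=F, B4=T, B8=T, B9=S, B11=F, B12=S
run #5 (x=1) records B1=T, B2=E, B3=F, B4=T, B8=T, B9=S, B11=F, B12=S
together the pool reaches 17 outcomes: B1=T, B1=F, B2=E, B3=F, B4=T, B4=F, B5=F, B6=E, B7=F, B8=T, B8=F, B9=S, B9=E, B10=T, B11=F, B12=S, B12=E
no size-1 subset reaches all 17 outcomes (best union: 12/17)
size 2: inputs {1, 2} cover all 17 outcomes, and no lexicographically smaller subset of this size does
Answer: 2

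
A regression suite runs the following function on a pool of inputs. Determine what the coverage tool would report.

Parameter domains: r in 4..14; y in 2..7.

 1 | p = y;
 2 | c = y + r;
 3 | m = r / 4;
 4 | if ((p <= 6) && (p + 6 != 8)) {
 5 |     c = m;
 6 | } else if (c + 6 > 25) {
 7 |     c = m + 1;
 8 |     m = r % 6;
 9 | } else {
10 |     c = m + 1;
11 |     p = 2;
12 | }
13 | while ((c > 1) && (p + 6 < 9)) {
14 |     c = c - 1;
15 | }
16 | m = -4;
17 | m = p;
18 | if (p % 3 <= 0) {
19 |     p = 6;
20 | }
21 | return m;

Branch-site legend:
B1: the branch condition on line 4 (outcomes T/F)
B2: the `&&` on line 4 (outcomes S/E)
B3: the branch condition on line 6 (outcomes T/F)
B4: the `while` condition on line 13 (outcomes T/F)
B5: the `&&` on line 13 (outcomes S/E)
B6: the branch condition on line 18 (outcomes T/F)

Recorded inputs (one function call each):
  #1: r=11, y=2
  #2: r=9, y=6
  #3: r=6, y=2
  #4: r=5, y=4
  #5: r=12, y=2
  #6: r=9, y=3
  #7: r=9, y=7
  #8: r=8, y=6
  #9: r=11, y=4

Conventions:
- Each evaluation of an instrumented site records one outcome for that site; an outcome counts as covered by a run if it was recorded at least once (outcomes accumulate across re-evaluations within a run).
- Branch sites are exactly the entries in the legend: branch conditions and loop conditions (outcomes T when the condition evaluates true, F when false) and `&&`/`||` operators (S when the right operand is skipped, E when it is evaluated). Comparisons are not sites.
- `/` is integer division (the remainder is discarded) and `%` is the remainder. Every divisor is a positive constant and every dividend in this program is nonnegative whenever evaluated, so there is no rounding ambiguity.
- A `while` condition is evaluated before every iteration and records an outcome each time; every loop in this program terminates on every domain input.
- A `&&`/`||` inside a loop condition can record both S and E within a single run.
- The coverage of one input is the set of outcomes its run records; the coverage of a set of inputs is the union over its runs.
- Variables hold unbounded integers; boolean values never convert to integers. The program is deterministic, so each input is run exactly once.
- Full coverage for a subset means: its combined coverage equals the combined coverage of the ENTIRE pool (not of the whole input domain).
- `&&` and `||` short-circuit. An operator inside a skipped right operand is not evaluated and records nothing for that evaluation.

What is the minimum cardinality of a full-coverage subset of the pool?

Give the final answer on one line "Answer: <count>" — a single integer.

input #1, r=11, y=2: events B2->E, B1->F, B3->F, B5->E, B4->T, B5->E, B4->T, B5->S, B4->F, B6->F; outcomes B1=F, B2=E, B3=F, B4=T, B4=F, B5=S, B5=E, B6=F
input #2, r=9, y=6: events B2->E, B1->T, B5->E, B4->F, B6->T; outcomes B1=T, B2=E, B4=F, B5=E, B6=T
input #3, r=6, y=2: events B2->E, B1->F, B3->F, B5->E, B4->T, B5->S, B4->F, B6->F; outcomes B1=F, B2=E, B3=F, B4=T, B4=F, B5=S, B5=E, B6=F
input #4, r=5, y=4: events B2->E, B1->T, B5->S, B4->F, B6->F; outcomes B1=T, B2=E, B4=F, B5=S, B6=F
input #5, r=12, y=2: events B2->E, B1->F, B3->F, B5->E, B4->T, B5->E, B4->T, B5->E, B4->T, B5->S, B4->F, B6->F; outcomes B1=F, B2=E, B3=F, B4=T, B4=F, B5=S, B5=E, B6=F
input #6, r=9, y=3: events B2->E, B1->T, B5->E, B4->F, B6->T; outcomes B1=T, B2=E, B4=F, B5=E, B6=T
input #7, r=9, y=7: events B2->S, B1->F, B3->F, B5->E, B4->T, B5->E, B4->T, B5->S, B4->F, B6->F; outcomes B1=F, B2=S, B3=F, B4=T, B4=F, B5=S, B5=E, B6=F
input #8, r=8, y=6: events B2->E, B1->T, B5->E, B4->F, B6->T; outcomes B1=T, B2=E, B4=F, B5=E, B6=T
input #9, r=11, y=4: events B2->E, B1->T, B5->E, B4->F, B6->F; outcomes B1=T, B2=E, B4=F, B5=E, B6=F
the full pool covers 11 outcomes: B1=T, B1=F, B2=S, B2=E, B3=F, B4=T, B4=F, B5=S, B5=E, B6=T, B6=F
checked all size-1 subsets: none covers 11 outcomes (max 8/11)
the canonical winner is {2, 7}: size 2, full 11-outcome coverage, earliest index list among size-2 covers

Answer: 2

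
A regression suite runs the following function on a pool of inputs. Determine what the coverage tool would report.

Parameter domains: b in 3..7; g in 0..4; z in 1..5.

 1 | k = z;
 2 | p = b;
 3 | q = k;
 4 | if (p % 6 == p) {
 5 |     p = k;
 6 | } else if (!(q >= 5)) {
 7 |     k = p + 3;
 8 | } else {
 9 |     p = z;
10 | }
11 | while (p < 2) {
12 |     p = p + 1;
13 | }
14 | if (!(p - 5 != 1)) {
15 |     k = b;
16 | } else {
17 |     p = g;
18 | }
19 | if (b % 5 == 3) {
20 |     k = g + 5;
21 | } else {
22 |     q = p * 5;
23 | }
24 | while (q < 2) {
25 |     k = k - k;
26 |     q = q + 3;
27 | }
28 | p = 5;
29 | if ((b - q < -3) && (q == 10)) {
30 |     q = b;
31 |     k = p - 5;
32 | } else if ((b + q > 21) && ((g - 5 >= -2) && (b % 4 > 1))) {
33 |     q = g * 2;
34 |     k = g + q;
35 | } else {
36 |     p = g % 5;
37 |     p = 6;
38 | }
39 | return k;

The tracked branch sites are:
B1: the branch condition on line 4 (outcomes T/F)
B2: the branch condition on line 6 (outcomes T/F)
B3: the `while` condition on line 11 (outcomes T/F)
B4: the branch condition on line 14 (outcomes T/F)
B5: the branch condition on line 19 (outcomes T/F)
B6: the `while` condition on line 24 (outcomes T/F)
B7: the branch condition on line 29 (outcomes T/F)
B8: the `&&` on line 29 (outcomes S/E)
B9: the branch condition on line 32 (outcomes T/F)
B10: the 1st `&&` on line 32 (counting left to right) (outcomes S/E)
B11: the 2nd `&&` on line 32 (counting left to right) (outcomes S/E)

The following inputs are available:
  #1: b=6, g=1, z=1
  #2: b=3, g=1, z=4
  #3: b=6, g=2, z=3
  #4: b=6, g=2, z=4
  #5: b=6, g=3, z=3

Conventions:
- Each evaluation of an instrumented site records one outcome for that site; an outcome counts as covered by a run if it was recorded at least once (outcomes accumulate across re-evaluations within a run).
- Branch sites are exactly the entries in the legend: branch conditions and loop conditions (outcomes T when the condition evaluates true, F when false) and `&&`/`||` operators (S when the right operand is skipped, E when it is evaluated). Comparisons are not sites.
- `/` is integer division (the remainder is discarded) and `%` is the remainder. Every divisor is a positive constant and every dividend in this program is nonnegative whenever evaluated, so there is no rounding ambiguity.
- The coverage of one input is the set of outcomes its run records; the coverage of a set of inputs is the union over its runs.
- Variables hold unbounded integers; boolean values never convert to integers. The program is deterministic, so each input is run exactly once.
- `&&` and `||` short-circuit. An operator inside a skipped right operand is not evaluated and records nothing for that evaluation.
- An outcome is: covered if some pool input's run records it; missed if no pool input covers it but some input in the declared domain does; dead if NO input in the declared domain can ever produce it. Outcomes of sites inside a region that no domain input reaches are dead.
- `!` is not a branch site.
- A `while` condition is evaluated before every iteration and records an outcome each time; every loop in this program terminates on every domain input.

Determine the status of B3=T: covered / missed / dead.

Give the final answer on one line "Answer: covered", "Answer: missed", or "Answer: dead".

no pool input records B3=T
but domain input (b=3, g=0, z=1) does record it -> reachable, so missed

Answer: missed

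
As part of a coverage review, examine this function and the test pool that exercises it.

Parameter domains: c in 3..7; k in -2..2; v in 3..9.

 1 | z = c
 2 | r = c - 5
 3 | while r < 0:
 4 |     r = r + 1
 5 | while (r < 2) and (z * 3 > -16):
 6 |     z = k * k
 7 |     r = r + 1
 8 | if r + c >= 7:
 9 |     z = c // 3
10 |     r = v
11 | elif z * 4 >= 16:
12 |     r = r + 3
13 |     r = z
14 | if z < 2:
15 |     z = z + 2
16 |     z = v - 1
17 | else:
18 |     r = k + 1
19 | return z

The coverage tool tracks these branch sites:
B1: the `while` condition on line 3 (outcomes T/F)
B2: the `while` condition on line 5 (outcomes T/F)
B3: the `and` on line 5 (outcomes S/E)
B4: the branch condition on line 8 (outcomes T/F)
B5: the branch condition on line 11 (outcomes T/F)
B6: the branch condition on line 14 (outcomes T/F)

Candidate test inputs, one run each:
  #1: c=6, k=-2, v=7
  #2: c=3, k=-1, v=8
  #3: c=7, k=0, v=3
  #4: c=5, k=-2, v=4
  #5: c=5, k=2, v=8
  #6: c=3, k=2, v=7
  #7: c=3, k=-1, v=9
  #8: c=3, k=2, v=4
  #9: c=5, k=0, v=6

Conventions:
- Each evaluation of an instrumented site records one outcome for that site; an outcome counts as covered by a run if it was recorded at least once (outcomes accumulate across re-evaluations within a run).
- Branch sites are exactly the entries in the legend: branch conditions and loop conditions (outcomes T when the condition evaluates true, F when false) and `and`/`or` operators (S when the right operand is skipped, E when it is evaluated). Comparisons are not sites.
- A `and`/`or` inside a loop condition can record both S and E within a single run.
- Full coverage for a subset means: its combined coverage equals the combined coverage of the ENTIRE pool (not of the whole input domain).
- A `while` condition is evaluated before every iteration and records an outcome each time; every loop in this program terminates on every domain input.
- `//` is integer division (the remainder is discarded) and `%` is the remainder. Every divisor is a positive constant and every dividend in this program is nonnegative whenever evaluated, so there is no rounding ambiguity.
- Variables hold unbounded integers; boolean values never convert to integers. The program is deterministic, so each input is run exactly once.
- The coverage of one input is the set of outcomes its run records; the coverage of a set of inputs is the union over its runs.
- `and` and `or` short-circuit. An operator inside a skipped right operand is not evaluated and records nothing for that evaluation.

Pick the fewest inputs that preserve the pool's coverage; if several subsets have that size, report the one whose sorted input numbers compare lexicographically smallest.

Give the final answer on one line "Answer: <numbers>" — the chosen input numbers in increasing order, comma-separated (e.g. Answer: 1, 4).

test 1 (c=6, k=-2, v=7) hits B1=F, B2=T, B2=F, B3=S, B3=E, B4=T, B6=F
test 2 (c=3, k=-1, v=8) hits B1=T, B1=F, B2=T, B2=F, B3=S, B3=E, B4=F, B5=F, B6=T
test 3 (c=7, k=0, v=3) hits B1=F, B2=F, B3=S, B4=T, B6=F
test 4 (c=5, k=-2, v=4) hits B1=F, B2=T, B2=F, B3=S, B3=E, B4=T, B6=T
test 5 (c=5, k=2, v=8) hits B1=F, B2=T, B2=F, B3=S, B3=E, B4=T, B6=T
test 6 (c=3, k=2, v=7) hits B1=T, B1=F, B2=T, B2=F, B3=S, B3=E, B4=F, B5=T, B6=F
test 7 (c=3, k=-1, v=9) hits B1=T, B1=F, B2=T, B2=F, B3=S, B3=E, B4=F, B5=F, B6=T
test 8 (c=3, k=2, v=4) hits B1=T, B1=F, B2=T, B2=F, B3=S, B3=E, B4=F, B5=T, B6=F
test 9 (c=5, k=0, v=6) hits B1=F, B2=T, B2=F, B3=S, B3=E, B4=T, B6=T
union over all inputs: B1=T, B1=F, B2=T, B2=F, B3=S, B3=E, B4=T, B4=F, B5=T, B5=F, B6=T, B6=F (12 outcomes)
checked all size-1 subsets: none covers 12 outcomes (max 9/12)
checked all size-2 subsets: none covers 12 outcomes (max 11/12)
size 3: inputs {1, 2, 6} cover all 12 outcomes, and no lexicographically smaller subset of this size does

Answer: 1, 2, 6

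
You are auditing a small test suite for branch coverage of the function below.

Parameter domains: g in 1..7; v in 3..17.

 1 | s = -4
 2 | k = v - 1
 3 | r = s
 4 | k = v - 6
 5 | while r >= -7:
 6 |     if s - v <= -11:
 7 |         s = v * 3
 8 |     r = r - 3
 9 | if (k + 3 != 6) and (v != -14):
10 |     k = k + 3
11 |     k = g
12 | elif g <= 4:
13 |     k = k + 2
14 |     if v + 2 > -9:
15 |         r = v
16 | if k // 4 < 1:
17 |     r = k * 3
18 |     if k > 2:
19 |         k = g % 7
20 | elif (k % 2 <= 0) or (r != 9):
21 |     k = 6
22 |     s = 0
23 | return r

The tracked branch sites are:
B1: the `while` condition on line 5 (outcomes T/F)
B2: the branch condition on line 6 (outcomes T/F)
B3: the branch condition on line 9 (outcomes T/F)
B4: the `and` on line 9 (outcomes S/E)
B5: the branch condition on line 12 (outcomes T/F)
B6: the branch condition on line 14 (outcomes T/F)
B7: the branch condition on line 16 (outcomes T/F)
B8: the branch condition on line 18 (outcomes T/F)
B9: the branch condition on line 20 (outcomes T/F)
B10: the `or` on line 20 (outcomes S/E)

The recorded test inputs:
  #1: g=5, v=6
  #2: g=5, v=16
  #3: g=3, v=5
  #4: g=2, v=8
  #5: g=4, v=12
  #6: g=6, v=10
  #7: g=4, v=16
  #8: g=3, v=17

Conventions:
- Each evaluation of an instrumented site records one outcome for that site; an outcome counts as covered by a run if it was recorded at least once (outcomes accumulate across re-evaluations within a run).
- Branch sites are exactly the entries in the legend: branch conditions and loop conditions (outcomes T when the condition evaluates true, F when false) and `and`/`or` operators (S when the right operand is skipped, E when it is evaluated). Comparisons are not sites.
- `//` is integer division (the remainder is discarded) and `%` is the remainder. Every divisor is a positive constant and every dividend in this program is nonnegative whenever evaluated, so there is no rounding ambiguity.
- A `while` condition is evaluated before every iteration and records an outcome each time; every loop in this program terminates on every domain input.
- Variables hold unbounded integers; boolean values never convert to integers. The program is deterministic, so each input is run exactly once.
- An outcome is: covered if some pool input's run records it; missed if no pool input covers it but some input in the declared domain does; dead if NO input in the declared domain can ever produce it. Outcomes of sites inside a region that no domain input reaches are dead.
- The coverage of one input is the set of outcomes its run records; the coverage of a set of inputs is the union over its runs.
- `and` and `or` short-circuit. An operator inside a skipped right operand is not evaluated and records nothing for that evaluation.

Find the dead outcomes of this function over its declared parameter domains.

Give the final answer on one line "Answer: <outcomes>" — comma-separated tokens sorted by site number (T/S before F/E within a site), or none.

exhaustive pass over the 105-input domain:
  B6=F: zero occurrences over every domain input -> dead
  reachable outcomes have witnesses, e.g. B1=T (e.g. g=1, v=3), B1=F (e.g. g=1, v=3), B2=T (e.g. g=1, v=7), B2=F (e.g. g=1, v=3)

Answer: B6=F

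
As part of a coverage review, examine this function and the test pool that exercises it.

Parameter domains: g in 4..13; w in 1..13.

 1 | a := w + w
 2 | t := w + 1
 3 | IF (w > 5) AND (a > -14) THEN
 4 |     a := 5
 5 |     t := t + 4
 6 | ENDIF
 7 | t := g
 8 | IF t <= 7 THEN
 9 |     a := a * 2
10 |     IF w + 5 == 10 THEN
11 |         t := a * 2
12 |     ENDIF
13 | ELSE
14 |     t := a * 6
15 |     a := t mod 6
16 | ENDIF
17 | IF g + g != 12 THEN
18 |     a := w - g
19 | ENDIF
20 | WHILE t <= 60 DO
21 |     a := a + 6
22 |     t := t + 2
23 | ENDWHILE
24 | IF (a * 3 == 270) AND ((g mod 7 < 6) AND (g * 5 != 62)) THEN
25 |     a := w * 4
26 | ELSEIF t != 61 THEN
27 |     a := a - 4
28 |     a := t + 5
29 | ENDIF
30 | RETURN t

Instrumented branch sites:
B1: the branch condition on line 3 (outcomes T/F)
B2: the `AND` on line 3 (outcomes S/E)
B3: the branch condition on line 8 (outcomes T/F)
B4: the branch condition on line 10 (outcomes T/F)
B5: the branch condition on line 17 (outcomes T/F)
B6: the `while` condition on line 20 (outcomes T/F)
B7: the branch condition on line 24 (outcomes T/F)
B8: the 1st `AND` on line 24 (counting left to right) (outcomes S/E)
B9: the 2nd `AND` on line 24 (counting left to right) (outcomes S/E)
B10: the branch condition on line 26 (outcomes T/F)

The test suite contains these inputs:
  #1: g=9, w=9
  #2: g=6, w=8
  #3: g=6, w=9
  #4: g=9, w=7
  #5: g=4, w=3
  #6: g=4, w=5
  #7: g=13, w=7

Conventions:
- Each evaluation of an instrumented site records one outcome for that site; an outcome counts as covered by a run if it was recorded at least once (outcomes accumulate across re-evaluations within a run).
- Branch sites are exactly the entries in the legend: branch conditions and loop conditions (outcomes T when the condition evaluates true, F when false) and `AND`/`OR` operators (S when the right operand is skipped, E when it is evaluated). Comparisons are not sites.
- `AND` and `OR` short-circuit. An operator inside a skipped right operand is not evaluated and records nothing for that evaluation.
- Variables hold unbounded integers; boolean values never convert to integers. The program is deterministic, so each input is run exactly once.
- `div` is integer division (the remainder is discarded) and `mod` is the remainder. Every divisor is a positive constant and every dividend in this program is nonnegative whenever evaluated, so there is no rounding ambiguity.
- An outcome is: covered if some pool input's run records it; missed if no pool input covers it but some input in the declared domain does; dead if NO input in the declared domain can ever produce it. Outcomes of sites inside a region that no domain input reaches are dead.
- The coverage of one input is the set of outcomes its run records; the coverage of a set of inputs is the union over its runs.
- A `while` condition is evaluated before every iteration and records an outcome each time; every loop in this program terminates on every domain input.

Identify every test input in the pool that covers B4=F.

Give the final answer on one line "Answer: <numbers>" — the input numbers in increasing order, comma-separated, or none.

input #1 (g=9, w=9): does not produce B4=F
input #2 (g=6, w=8): produces B4=F
input #3 (g=6, w=9): produces B4=F
input #4 (g=9, w=7): does not produce B4=F
input #5 (g=4, w=3): produces B4=F
input #6 (g=4, w=5): does not produce B4=F
input #7 (g=13, w=7): does not produce B4=F

Answer: 2, 3, 5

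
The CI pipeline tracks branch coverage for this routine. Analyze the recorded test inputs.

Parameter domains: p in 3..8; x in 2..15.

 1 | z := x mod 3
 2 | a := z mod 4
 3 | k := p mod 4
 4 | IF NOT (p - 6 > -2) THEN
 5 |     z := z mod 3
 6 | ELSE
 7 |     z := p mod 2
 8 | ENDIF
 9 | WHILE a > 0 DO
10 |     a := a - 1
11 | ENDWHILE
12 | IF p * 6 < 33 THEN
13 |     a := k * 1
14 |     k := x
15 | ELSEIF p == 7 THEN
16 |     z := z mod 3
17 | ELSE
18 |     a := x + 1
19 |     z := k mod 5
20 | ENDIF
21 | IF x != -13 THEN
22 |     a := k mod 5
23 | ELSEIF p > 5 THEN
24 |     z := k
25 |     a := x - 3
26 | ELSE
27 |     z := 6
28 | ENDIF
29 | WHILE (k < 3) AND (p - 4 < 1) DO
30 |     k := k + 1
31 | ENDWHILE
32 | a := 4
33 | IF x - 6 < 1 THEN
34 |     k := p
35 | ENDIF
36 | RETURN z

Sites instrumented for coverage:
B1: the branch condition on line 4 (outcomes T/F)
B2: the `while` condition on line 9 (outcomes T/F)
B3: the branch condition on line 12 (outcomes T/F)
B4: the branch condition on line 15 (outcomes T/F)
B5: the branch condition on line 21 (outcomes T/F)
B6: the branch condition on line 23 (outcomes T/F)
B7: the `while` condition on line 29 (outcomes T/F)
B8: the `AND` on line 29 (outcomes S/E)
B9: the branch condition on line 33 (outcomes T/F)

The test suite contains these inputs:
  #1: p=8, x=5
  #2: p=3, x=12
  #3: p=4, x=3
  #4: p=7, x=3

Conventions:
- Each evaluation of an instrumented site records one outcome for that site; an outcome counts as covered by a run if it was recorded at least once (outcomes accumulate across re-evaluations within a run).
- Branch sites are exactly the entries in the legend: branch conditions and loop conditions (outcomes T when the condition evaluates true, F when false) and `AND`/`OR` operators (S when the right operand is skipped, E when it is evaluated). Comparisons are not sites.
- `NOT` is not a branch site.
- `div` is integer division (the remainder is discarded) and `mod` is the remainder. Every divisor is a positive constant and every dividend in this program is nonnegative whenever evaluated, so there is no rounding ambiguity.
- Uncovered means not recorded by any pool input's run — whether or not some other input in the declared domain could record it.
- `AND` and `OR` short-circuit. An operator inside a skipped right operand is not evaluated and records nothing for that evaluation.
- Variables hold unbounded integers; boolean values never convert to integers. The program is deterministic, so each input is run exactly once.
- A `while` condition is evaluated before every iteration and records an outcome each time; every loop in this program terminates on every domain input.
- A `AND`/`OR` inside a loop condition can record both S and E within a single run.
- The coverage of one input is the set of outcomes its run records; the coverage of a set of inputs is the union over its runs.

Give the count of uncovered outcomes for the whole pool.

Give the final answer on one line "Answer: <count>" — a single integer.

#1 (p=8, x=5) -> B1->F, B2->T, B2->T, B2->F, B3->F, B4->F, B5->T, B8->E, B7->F, B9->T; covered: B1=F, B2=T, B2=F, B3=F, B4=F, B5=T, B7=F, B8=E, B9=T
#2 (p=3, x=12) -> B1->T, B2->F, B3->T, B5->T, B8->S, B7->F, B9->F; covered: B1=T, B2=F, B3=T, B5=T, B7=F, B8=S, B9=F
#3 (p=4, x=3) -> B1->T, B2->F, B3->T, B5->T, B8->S, B7->F, B9->T; covered: B1=T, B2=F, B3=T, B5=T, B7=F, B8=S, B9=T
#4 (p=7, x=3) -> B1->F, B2->F, B3->F, B4->T, B5->T, B8->S, B7->F, B9->T; covered: B1=F, B2=F, B3=F, B4=T, B5=T, B7=F, B8=S, B9=T
union over the pool: B1=T, B1=F, B2=T, B2=F, B3=T, B3=F, B4=T, B4=F, B5=T, B7=F, B8=S, B8=E, B9=T, B9=F
uncovered (4 of 18): B5=F, B6=T, B6=F, B7=T

Answer: 4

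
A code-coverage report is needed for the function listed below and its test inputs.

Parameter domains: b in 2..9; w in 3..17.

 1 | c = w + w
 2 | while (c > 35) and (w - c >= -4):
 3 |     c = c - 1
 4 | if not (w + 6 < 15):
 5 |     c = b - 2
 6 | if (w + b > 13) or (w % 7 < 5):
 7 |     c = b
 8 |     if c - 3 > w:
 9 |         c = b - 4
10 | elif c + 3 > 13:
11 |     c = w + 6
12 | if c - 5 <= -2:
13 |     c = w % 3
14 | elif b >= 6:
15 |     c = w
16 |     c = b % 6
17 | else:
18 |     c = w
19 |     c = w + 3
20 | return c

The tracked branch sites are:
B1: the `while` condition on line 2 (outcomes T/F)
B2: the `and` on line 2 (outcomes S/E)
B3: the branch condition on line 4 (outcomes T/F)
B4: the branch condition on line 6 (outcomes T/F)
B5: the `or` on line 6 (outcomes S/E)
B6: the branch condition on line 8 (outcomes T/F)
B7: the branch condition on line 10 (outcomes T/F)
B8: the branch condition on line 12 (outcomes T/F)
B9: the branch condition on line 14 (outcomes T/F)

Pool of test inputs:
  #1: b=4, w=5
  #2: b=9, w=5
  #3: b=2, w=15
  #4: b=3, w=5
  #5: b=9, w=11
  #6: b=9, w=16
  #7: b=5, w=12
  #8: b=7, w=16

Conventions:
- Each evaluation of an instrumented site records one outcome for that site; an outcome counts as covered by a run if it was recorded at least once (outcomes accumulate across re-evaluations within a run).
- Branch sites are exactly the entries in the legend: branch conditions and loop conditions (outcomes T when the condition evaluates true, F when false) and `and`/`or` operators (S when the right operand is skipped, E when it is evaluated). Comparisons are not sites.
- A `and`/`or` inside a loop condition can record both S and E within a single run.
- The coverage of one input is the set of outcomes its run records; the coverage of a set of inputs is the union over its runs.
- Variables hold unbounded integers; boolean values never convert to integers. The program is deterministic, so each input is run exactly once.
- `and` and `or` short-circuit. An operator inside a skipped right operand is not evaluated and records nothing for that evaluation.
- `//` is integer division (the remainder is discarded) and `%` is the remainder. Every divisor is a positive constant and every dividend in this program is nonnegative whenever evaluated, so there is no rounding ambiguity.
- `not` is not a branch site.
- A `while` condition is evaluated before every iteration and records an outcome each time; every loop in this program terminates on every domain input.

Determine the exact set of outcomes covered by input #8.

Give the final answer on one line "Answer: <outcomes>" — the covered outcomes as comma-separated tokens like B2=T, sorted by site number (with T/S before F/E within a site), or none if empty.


Running input #8 (b=7, w=16), event by event:
  B2->S, B1->F, B3->T, B5->S, B4->T, B6->F, B8->F, B9->T
as a set, this run covers: B1=F, B2=S, B3=T, B4=T, B5=S, B6=F, B8=F, B9=T
Answer: B1=F, B2=S, B3=T, B4=T, B5=S, B6=F, B8=F, B9=T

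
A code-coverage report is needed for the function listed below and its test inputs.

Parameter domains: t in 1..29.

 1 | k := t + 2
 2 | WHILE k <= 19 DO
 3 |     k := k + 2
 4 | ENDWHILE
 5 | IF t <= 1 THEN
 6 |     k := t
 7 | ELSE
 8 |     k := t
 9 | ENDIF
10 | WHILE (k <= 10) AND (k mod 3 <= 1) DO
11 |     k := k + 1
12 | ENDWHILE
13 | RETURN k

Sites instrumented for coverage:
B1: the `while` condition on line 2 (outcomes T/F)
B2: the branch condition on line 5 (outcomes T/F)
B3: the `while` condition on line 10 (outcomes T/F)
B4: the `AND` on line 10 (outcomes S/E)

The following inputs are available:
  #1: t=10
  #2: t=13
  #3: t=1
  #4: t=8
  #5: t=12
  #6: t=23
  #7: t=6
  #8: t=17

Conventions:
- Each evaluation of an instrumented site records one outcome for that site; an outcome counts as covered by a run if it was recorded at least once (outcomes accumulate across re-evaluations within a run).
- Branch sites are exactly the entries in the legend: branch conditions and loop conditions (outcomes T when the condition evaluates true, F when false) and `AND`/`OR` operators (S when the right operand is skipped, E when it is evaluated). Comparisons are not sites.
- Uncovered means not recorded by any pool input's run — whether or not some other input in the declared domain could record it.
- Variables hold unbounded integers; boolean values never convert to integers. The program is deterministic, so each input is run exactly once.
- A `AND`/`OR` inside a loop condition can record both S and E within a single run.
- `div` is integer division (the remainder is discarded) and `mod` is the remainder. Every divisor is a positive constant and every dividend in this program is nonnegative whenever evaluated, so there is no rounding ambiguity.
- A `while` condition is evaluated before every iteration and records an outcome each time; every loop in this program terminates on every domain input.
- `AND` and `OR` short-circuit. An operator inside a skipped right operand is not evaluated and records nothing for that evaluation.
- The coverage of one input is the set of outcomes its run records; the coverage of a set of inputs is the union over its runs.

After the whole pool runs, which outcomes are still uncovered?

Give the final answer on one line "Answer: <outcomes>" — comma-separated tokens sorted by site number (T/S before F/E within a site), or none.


input #1, t=10: events B1->T, B1->T, B1->T, B1->T, B1->F, B2->F, B4->E, B3->T, B4->S, B3->F; outcomes B1=T, B1=F, B2=F, B3=T, B3=F, B4=S, B4=E
input #2, t=13: events B1->T, B1->T, B1->T, B1->F, B2->F, B4->S, B3->F; outcomes B1=T, B1=F, B2=F, B3=F, B4=S
input #3, t=1: events B1->T, B1->T, B1->T, B1->T, B1->T, B1->T, B1->T, B1->T, B1->T, B1->F, B2->T, B4->E, B3->T, B4->E, ...; outcomes B1=T, B1=F, B2=T, B3=T, B3=F, B4=E
input #4, t=8: events B1->T, B1->T, B1->T, B1->T, B1->T, B1->F, B2->F, B4->E, B3->F; outcomes B1=T, B1=F, B2=F, B3=F, B4=E
input #5, t=12: events B1->T, B1->T, B1->T, B1->F, B2->F, B4->S, B3->F; outcomes B1=T, B1=F, B2=F, B3=F, B4=S
input #6, t=23: events B1->F, B2->F, B4->S, B3->F; outcomes B1=F, B2=F, B3=F, B4=S
input #7, t=6: events B1->T, B1->T, B1->T, B1->T, B1->T, B1->T, B1->F, B2->F, B4->E, B3->T, B4->E, B3->T, B4->E, B3->F; outcomes B1=T, B1=F, B2=F, B3=T, B3=F, B4=E
input #8, t=17: events B1->T, B1->F, B2->F, B4->S, B3->F; outcomes B1=T, B1=F, B2=F, B3=F, B4=S
union over the pool: B1=T, B1=F, B2=T, B2=F, B3=T, B3=F, B4=S, B4=E
uncovered (0 of 8): none
Answer: none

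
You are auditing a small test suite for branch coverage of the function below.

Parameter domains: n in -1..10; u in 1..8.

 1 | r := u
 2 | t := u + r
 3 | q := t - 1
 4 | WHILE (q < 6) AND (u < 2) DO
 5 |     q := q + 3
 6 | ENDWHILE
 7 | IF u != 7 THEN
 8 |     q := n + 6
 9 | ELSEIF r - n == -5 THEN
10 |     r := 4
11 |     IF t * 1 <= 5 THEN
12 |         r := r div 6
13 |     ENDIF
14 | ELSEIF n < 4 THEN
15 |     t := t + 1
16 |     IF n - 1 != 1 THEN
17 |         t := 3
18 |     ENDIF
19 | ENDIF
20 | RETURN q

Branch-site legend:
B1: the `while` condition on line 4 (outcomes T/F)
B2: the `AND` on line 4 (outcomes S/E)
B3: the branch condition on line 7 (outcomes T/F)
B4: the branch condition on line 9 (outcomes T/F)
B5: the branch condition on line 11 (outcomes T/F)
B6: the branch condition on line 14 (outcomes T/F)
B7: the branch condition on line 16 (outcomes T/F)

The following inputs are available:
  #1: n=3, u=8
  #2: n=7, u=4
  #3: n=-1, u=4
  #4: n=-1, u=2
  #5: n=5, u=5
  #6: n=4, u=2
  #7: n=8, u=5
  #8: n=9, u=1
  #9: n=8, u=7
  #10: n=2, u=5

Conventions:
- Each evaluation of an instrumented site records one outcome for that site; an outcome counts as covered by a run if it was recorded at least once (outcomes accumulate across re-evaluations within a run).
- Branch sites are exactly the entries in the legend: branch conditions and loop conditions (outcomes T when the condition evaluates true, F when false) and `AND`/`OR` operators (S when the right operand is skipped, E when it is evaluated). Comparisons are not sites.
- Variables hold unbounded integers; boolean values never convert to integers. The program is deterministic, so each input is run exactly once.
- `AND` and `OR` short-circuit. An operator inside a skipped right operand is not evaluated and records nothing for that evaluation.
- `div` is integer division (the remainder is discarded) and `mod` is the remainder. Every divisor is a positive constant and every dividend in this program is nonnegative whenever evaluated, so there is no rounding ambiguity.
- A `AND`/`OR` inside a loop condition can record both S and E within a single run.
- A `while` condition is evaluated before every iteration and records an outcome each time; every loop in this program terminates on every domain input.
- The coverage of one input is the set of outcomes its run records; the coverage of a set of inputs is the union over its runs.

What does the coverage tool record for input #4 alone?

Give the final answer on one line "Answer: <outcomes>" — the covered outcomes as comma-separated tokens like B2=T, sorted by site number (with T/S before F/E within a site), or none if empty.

Tracing the run of input #4 (n=-1, u=2):
  B2->E, B1->F, B3->T
as a set, this run covers: B1=F, B2=E, B3=T

Answer: B1=F, B2=E, B3=T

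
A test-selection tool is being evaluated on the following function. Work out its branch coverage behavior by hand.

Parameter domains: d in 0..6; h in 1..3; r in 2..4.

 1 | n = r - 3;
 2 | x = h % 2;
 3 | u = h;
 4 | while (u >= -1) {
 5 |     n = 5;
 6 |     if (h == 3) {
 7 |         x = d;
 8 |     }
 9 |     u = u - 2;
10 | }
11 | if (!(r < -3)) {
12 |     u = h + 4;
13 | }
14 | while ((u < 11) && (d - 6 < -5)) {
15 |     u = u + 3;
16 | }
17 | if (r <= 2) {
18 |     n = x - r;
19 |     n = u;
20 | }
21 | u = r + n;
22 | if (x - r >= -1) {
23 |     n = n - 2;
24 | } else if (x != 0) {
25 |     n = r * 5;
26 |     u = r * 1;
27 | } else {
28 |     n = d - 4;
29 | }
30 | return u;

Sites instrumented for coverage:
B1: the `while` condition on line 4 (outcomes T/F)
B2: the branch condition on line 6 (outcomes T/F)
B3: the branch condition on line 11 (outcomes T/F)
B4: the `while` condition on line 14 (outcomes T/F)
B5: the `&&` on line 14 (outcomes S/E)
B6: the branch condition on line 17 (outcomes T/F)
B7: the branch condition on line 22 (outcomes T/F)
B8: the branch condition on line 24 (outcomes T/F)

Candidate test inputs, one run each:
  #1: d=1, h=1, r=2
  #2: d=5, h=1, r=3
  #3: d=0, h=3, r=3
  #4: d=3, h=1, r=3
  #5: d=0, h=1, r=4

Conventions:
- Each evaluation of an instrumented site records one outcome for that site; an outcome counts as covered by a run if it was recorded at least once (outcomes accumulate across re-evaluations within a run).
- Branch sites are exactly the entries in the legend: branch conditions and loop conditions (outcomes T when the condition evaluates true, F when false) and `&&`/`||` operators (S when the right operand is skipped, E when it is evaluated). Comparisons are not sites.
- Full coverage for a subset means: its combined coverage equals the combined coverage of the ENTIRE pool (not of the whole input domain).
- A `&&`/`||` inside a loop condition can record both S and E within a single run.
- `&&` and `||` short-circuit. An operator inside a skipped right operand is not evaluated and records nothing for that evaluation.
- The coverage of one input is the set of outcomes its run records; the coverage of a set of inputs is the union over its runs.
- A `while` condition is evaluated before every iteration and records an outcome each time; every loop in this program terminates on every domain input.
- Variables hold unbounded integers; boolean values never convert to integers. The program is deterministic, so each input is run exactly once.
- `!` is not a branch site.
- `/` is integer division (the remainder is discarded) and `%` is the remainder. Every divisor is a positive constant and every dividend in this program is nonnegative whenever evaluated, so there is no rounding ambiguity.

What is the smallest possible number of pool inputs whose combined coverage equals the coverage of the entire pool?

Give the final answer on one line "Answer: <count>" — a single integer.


#1 (d=1, h=1, r=2) -> B1->T, B2->F, B1->T, B2->F, B1->F, B3->T, B5->E, B4->F, B6->T, B7->T; covered: B1=T, B1=F, B2=F, B3=T, B4=F, B5=E, B6=T, B7=T
#2 (d=5, h=1, r=3) -> B1->T, B2->F, B1->T, B2->F, B1->F, B3->T, B5->E, B4->F, B6->F, B7->F, B8->T; covered: B1=T, B1=F, B2=F, B3=T, B4=F, B5=E, B6=F, B7=F, B8=T
#3 (d=0, h=3, r=3) -> B1->T, B2->T, B1->T, B2->T, B1->T, B2->T, B1->F, B3->T, B5->E, B4->T, B5->E, B4->T, B5->S, B4->F, ...; covered: B1=T, B1=F, B2=T, B3=T, B4=T, B4=F, B5=S, B5=E, B6=F, B7=F, B8=F
#4 (d=3, h=1, r=3) -> B1->T, B2->F, B1->T, B2->F, B1->F, B3->T, B5->E, B4->F, B6->F, B7->F, B8->T; covered: B1=T, B1=F, B2=F, B3=T, B4=F, B5=E, B6=F, B7=F, B8=T
#5 (d=0, h=1, r=4) -> B1->T, B2->F, B1->T, B2->F, B1->F, B3->T, B5->E, B4->T, B5->E, B4->T, B5->S, B4->F, B6->F, B7->F, ...; covered: B1=T, B1=F, B2=F, B3=T, B4=T, B4=F, B5=S, B5=E, B6=F, B7=F, B8=T
pool-wide coverage (15 outcomes): B1=T, B1=F, B2=T, B2=F, B3=T, B4=T, B4=F, B5=S, B5=E, B6=T, B6=F, B7=T, B7=F, B8=T, B8=F
no size-1 subset reaches all 15 outcomes (best union: 11/15)
no size-2 subset reaches all 15 outcomes (best union: 14/15)
the canonical winner is {1, 2, 3}: size 3, full 15-outcome coverage, earliest index list among size-3 covers
Answer: 3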